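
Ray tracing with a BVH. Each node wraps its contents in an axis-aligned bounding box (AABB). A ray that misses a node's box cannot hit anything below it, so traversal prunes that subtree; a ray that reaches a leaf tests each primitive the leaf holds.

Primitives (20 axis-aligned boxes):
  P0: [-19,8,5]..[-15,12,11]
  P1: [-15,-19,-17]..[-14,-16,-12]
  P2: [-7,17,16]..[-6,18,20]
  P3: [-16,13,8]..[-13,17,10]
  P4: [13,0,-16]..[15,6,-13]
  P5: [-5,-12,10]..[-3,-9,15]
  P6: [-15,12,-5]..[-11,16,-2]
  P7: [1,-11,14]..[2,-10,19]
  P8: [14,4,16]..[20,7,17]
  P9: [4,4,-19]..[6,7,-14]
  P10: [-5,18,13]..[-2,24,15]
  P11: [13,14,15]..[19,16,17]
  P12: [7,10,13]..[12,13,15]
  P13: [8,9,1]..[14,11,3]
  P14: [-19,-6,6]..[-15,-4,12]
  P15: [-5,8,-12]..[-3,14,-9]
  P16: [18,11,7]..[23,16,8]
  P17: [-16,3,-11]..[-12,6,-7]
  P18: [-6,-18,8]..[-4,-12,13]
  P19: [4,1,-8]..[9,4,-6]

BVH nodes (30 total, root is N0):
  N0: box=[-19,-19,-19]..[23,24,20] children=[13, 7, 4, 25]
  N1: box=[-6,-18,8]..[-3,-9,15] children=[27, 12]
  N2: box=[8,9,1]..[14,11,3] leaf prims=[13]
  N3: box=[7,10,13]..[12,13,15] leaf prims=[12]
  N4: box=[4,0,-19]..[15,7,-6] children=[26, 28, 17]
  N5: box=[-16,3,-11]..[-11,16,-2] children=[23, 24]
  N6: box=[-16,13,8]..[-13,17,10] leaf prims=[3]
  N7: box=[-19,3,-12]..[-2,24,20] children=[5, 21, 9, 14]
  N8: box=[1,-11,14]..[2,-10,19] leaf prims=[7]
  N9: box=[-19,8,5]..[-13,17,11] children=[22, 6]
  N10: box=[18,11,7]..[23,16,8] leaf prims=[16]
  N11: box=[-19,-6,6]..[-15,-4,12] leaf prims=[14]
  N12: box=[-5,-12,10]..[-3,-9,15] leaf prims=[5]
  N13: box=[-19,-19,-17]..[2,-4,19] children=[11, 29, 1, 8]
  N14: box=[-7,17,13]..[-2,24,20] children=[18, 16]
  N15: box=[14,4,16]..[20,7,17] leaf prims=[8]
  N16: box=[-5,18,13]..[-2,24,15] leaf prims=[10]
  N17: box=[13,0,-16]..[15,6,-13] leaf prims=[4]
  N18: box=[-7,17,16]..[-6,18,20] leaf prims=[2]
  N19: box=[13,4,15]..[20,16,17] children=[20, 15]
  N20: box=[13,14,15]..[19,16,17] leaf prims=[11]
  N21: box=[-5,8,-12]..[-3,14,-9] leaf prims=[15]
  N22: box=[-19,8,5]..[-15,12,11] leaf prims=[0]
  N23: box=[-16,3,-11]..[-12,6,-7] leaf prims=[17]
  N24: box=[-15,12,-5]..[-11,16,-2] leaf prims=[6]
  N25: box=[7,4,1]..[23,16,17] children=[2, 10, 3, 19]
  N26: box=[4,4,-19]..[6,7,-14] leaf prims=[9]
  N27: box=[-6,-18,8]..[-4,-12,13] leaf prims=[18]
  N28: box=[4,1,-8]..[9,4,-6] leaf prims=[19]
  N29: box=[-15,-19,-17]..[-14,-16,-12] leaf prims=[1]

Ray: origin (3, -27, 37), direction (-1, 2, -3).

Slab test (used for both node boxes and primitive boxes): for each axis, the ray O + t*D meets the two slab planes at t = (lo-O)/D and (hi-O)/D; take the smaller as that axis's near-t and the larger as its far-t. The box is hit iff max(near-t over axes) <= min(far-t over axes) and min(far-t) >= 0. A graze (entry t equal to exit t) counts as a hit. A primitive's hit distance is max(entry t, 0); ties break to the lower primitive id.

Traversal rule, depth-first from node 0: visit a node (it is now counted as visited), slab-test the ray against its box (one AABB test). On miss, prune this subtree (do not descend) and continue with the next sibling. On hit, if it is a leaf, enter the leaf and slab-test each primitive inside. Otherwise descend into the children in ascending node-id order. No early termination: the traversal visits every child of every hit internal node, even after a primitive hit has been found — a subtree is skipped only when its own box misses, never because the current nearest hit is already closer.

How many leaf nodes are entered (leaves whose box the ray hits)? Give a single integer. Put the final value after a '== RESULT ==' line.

Trace the traversal:
N0 x:[-20,22] y:[4,51/2] z:[17/3,56/3] -> hit [17/3,56/3], descend [4, 7, 13, 25]
  N4 x:[-12,-1] y:[27/2,17] z:[43/3,56/3] -> miss, prune
  N7 x:[5,22] y:[15,51/2] z:[17/3,49/3] -> hit [15,49/3], descend [5, 9, 14, 21]
    N5 x:[14,19] y:[15,43/2] z:[13,16] -> hit [15,16], descend [23, 24]
      N23 x:[15,19] y:[15,33/2] z:[44/3,16] -> hit [15,16] leaf, test {P17@t=15}
      N24 x:[14,18] y:[39/2,43/2] z:[13,14] -> miss, prune
    N9 x:[16,22] y:[35/2,22] z:[26/3,32/3] -> miss, prune
    N14 x:[5,10] y:[22,51/2] z:[17/3,8] -> miss, prune
    N21 x:[6,8] y:[35/2,41/2] z:[46/3,49/3] -> miss, prune
  N13 x:[1,22] y:[4,23/2] z:[6,18] -> hit [6,23/2], descend [1, 8, 11, 29]
    N1 x:[6,9] y:[9/2,9] z:[22/3,29/3] -> hit [22/3,9], descend [12, 27]
      N12 x:[6,8] y:[15/2,9] z:[22/3,9] -> hit [15/2,8] leaf, test {P5@t=15/2}
      N27 x:[7,9] y:[9/2,15/2] z:[8,29/3] -> miss, prune
    N8 x:[1,2] y:[8,17/2] z:[6,23/3] -> miss, prune
    N11 x:[18,22] y:[21/2,23/2] z:[25/3,31/3] -> miss, prune
    N29 x:[17,18] y:[4,11/2] z:[49/3,18] -> miss, prune
  N25 x:[-20,-4] y:[31/2,43/2] z:[20/3,12] -> miss, prune

order=[0, 4, 7, 5, 23, 24, 9, 14, 21, 13, 1, 12, 27, 8, 11, 29, 25]  |boxes|=17  |leaves|=2  hit=P5

== RESULT ==
2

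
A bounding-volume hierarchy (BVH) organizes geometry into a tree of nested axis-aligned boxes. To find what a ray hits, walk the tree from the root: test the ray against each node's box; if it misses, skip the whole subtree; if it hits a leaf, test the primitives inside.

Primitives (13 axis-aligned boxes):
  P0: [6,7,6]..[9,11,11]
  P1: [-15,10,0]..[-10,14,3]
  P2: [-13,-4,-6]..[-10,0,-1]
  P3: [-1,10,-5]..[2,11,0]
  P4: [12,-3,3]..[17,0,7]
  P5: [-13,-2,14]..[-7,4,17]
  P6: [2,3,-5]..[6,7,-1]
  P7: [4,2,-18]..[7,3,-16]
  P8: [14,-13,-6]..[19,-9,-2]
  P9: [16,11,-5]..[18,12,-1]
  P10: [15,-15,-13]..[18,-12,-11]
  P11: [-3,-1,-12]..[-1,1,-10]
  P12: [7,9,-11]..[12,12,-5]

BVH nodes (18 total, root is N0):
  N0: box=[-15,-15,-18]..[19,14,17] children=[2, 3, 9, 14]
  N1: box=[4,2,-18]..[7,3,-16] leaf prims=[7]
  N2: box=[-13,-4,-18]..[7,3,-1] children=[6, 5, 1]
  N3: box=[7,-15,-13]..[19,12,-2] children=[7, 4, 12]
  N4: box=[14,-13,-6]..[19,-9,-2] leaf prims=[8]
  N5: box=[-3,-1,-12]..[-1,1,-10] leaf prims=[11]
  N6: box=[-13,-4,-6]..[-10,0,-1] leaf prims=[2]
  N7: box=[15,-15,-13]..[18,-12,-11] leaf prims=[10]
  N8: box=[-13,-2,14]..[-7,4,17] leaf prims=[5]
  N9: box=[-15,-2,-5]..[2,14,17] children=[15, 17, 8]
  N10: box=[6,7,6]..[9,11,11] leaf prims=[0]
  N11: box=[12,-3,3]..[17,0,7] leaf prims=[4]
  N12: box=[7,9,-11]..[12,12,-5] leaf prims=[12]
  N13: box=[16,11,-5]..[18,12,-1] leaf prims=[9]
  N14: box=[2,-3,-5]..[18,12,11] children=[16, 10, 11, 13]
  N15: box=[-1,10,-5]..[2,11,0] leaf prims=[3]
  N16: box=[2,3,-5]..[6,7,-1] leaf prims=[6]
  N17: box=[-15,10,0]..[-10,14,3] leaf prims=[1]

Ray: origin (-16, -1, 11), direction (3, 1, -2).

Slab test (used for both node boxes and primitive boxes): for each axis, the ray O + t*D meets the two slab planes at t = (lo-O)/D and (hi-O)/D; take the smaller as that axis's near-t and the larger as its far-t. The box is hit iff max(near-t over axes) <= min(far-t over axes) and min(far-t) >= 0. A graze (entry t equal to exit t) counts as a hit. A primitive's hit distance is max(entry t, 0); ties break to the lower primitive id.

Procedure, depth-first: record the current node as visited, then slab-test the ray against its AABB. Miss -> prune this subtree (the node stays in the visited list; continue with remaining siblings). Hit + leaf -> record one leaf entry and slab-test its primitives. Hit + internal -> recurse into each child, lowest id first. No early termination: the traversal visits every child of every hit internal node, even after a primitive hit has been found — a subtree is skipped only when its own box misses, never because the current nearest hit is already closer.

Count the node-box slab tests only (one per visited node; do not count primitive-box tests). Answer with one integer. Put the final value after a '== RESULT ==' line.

Walk:
N0 x:[1/3,35/3] y:[-14,15] z:[-3,29/2] -> hit [1/3,35/3], descend [2, 3, 9, 14]
  N2 x:[1,23/3] y:[-3,4] z:[6,29/2] -> miss, prune
  N3 x:[23/3,35/3] y:[-14,13] z:[13/2,12] -> hit [23/3,35/3], descend [4, 7, 12]
    N4 x:[10,35/3] y:[-12,-8] z:[13/2,17/2] -> miss, prune
    N7 x:[31/3,34/3] y:[-14,-11] z:[11,12] -> miss, prune
    N12 x:[23/3,28/3] y:[10,13] z:[8,11] -> miss, prune
  N9 x:[1/3,6] y:[-1,15] z:[-3,8] -> hit [1/3,6], descend [8, 15, 17]
    N8 x:[1,3] y:[-1,5] z:[-3,-3/2] -> miss, prune
    N15 x:[5,6] y:[11,12] z:[11/2,8] -> miss, prune
    N17 x:[1/3,2] y:[11,15] z:[4,11/2] -> miss, prune
  N14 x:[6,34/3] y:[-2,13] z:[0,8] -> hit [6,8], descend [10, 11, 13, 16]
    N10 x:[22/3,25/3] y:[8,12] z:[0,5/2] -> miss, prune
    N11 x:[28/3,11] y:[-2,1] z:[2,4] -> miss, prune
    N13 x:[32/3,34/3] y:[12,13] z:[6,8] -> miss, prune
    N16 x:[6,22/3] y:[4,8] z:[6,8] -> hit [6,22/3] leaf, test {P6@t=6}

Summary -> nodes [0, 2, 3, 4, 7, 12, 9, 8, 15, 17, 14, 10, 11, 13, 16]; box-tests=15; leaf-entries=1; first=P6

== RESULT ==
15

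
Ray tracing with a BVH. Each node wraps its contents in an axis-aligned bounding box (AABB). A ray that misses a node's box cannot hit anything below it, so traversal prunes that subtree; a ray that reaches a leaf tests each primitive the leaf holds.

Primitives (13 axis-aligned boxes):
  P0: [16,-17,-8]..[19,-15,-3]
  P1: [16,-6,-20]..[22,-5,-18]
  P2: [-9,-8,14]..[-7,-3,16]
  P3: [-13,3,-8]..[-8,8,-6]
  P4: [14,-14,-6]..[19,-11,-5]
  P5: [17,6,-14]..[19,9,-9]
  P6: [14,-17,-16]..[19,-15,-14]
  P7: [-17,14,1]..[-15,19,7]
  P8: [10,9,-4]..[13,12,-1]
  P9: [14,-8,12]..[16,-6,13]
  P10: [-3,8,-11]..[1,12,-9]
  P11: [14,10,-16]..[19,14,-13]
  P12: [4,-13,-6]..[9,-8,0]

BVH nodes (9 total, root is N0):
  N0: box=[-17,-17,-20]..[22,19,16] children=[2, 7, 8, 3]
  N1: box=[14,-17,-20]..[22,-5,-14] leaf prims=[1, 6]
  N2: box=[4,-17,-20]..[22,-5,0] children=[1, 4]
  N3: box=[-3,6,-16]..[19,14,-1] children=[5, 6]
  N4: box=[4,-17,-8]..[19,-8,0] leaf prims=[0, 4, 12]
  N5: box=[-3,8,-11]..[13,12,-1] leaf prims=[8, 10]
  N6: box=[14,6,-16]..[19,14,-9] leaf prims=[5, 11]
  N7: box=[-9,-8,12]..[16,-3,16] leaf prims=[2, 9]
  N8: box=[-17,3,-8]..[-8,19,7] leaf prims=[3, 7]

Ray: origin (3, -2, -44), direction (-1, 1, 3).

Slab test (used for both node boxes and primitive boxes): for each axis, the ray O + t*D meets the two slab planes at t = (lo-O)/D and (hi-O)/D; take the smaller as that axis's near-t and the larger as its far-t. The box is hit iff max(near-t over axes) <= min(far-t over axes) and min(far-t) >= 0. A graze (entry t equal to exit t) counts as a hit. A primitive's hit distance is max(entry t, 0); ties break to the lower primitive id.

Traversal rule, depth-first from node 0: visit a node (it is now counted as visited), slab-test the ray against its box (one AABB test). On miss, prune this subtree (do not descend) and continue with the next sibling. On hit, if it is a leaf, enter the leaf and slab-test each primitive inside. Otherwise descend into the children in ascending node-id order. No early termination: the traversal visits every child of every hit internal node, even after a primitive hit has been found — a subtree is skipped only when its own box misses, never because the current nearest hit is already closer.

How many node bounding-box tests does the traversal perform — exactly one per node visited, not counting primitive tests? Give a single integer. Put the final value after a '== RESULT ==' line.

Walk:
N0 x:[-19,20] y:[-15,21] z:[8,20] -> hit [8,20], descend [2, 3, 7, 8]
  N2 x:[-19,-1] y:[-15,-3] z:[8,44/3] -> miss, prune
  N3 x:[-16,6] y:[8,16] z:[28/3,43/3] -> miss, prune
  N7 x:[-13,12] y:[-6,-1] z:[56/3,20] -> miss, prune
  N8 x:[11,20] y:[5,21] z:[12,17] -> hit [12,17] leaf, test {P3(miss), P7(miss)}

Visited [0, 2, 3, 7, 8]. Tests: 5 box, 1 leaf. Nearest: miss.

== RESULT ==
5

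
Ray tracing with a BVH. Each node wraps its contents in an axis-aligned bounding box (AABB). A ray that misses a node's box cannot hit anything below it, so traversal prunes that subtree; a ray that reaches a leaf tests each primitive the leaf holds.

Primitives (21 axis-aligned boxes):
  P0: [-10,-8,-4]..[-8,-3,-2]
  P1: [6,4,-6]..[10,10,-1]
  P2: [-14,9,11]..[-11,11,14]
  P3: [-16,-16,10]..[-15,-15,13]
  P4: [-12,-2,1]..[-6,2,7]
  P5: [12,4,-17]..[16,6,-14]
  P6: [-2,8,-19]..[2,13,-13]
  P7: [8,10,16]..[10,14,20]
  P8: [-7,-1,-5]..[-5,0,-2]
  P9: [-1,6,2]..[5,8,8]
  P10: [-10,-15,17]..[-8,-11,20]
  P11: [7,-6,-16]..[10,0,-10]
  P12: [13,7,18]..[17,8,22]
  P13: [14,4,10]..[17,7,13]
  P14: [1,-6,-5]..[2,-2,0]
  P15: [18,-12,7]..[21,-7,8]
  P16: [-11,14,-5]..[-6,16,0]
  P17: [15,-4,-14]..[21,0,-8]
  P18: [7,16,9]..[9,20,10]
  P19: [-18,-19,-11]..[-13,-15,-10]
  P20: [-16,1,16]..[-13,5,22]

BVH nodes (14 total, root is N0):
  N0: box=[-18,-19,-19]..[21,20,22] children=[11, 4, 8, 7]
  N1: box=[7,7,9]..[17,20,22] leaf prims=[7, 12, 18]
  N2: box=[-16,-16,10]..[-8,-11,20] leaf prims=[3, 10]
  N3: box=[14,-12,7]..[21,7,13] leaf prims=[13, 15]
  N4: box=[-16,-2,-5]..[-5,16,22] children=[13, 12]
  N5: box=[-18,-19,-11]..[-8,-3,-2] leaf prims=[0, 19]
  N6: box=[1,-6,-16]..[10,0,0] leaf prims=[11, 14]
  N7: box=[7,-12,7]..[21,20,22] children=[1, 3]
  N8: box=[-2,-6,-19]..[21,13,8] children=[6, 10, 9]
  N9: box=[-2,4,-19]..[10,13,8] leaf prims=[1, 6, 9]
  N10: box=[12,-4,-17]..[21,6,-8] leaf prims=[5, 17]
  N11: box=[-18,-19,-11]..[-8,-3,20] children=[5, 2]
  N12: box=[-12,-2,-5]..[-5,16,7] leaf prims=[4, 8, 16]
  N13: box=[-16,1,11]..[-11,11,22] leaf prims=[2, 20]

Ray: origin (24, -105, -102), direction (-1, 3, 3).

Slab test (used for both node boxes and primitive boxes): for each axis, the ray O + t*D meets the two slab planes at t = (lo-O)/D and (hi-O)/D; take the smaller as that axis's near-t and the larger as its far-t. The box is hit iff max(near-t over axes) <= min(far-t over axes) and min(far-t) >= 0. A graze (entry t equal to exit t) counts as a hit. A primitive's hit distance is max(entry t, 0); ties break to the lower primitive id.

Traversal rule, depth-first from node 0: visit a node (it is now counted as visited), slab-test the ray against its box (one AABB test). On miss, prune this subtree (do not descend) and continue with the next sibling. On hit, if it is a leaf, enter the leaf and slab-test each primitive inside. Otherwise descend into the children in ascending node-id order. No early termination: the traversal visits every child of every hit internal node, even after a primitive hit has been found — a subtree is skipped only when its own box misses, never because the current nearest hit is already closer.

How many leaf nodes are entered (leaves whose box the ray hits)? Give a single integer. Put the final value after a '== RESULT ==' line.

Traverse from the root:
N0 x:[3,42] y:[86/3,125/3] z:[83/3,124/3] -> hit [86/3,124/3], descend [4, 7, 8, 11]
  N4 x:[29,40] y:[103/3,121/3] z:[97/3,124/3] -> hit [103/3,40], descend [12, 13]
    N12 x:[29,36] y:[103/3,121/3] z:[97/3,109/3] -> hit [103/3,36] leaf, test {P4@t=103/3, P8(miss), P16(miss)}
    N13 x:[35,40] y:[106/3,116/3] z:[113/3,124/3] -> hit [113/3,116/3] leaf, test {P2@t=38, P20(miss)}
  N7 x:[3,17] y:[31,125/3] z:[109/3,124/3] -> miss, prune
  N8 x:[3,26] y:[33,118/3] z:[83/3,110/3] -> miss, prune
  N11 x:[32,42] y:[86/3,34] z:[91/3,122/3] -> hit [32,34], descend [2, 5]
    N2 x:[32,40] y:[89/3,94/3] z:[112/3,122/3] -> miss, prune
    N5 x:[32,42] y:[86/3,34] z:[91/3,100/3] -> hit [32,100/3] leaf, test {P0@t=98/3, P19(miss)}

Visited [0, 4, 12, 13, 7, 8, 11, 2, 5]. Tests: 9 box, 3 leaf. Nearest: P0.

== RESULT ==
3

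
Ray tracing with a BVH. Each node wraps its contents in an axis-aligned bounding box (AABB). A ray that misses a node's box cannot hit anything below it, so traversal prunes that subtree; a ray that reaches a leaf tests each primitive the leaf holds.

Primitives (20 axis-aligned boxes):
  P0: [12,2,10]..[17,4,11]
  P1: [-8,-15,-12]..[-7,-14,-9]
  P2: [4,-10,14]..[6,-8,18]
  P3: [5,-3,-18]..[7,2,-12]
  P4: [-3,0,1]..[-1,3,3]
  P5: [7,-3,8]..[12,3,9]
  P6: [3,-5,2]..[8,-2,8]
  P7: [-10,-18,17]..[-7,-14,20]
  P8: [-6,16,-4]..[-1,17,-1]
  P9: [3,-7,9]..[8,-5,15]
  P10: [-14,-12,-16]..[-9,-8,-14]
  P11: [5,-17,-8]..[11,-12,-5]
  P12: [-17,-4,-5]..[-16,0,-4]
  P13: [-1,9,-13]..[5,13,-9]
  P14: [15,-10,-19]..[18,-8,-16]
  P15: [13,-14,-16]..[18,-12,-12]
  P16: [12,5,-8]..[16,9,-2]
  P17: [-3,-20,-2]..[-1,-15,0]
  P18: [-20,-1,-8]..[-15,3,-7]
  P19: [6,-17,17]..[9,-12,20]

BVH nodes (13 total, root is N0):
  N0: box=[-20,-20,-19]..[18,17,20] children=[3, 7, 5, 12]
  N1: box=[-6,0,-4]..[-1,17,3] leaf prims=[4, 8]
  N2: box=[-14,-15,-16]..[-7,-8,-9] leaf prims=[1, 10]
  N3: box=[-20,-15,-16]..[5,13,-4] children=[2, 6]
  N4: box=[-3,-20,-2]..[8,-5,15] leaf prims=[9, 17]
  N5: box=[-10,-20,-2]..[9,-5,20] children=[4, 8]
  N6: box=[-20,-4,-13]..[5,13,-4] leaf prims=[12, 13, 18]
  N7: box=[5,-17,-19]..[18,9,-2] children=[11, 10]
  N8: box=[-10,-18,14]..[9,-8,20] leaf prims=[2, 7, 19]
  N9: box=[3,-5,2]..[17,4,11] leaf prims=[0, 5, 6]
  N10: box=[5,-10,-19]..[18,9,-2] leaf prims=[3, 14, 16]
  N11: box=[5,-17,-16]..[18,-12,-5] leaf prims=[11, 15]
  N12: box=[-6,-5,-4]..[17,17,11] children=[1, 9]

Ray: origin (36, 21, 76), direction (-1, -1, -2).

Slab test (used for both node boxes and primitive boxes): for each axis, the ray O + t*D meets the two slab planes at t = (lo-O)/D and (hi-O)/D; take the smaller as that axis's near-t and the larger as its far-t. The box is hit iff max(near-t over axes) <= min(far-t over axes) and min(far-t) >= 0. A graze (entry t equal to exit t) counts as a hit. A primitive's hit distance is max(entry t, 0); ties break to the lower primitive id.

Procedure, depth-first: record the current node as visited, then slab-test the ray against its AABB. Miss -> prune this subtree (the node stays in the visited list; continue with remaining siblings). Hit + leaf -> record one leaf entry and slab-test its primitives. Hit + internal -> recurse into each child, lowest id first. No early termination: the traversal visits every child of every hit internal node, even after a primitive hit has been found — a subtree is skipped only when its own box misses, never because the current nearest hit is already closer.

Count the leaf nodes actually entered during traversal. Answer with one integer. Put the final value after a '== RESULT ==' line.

Walk:
N0 x:[18,56] y:[4,41] z:[28,95/2] -> hit [28,41], descend [3, 5, 7, 12]
  N3 x:[31,56] y:[8,36] z:[40,46] -> miss, prune
  N5 x:[27,46] y:[26,41] z:[28,39] -> hit [28,39], descend [4, 8]
    N4 x:[28,39] y:[26,41] z:[61/2,39] -> hit [61/2,39] leaf, test {P9(miss), P17@t=38}
    N8 x:[27,46] y:[29,39] z:[28,31] -> hit [29,31] leaf, test {P2@t=30, P7(miss), P19(miss)}
  N7 x:[18,31] y:[12,38] z:[39,95/2] -> miss, prune
  N12 x:[19,42] y:[4,26] z:[65/2,40] -> miss, prune

7 AABB tests over nodes [0, 3, 5, 4, 8, 7, 12]; 2 leaves entered; closest P2.

== RESULT ==
2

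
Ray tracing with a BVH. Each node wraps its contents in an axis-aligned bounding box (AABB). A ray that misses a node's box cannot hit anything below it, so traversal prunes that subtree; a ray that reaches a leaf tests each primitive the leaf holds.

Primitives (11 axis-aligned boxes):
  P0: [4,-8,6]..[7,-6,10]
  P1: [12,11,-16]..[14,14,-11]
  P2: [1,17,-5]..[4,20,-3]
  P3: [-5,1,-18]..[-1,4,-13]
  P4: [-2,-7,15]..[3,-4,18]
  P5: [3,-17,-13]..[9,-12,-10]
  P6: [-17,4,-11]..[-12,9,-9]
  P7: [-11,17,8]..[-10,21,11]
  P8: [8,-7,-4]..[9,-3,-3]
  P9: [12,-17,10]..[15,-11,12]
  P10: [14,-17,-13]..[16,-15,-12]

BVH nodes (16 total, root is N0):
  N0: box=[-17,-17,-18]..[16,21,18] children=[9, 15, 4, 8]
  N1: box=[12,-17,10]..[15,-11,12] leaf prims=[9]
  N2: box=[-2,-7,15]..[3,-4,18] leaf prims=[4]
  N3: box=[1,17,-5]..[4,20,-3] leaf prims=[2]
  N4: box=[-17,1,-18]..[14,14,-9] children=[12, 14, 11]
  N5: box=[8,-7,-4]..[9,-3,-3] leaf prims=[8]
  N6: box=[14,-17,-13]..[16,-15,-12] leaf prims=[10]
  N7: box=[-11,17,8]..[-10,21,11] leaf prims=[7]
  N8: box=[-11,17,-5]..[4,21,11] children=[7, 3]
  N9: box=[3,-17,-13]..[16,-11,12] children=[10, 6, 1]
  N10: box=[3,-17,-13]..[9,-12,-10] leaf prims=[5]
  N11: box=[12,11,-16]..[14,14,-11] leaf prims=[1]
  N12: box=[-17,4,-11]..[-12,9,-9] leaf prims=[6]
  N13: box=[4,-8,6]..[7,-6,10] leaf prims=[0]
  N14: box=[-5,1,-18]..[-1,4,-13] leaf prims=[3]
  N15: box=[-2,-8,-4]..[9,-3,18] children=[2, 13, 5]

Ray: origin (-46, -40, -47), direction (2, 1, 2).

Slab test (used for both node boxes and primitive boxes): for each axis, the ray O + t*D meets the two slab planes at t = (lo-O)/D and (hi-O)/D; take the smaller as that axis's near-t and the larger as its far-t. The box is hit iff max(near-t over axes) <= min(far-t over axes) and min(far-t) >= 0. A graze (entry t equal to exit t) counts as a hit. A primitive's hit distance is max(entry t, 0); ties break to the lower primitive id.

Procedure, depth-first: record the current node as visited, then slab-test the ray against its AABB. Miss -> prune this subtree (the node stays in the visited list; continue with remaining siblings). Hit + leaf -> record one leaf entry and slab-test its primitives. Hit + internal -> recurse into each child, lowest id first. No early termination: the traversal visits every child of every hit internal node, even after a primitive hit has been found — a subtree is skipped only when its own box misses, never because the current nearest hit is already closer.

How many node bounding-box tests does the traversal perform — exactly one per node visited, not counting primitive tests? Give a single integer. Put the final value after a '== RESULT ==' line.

Traverse from the root:
N0 x:[29/2,31] y:[23,61] z:[29/2,65/2] -> hit [23,31], descend [4, 8, 9, 15]
  N4 x:[29/2,30] y:[41,54] z:[29/2,19] -> miss, prune
  N8 x:[35/2,25] y:[57,61] z:[21,29] -> miss, prune
  N9 x:[49/2,31] y:[23,29] z:[17,59/2] -> hit [49/2,29], descend [1, 6, 10]
    N1 x:[29,61/2] y:[23,29] z:[57/2,59/2] -> hit [29,29] leaf, test {P9@t=29}
    N6 x:[30,31] y:[23,25] z:[17,35/2] -> miss, prune
    N10 x:[49/2,55/2] y:[23,28] z:[17,37/2] -> miss, prune
  N15 x:[22,55/2] y:[32,37] z:[43/2,65/2] -> miss, prune

Summary -> nodes [0, 4, 8, 9, 1, 6, 10, 15]; box-tests=8; leaf-entries=1; first=P9

== RESULT ==
8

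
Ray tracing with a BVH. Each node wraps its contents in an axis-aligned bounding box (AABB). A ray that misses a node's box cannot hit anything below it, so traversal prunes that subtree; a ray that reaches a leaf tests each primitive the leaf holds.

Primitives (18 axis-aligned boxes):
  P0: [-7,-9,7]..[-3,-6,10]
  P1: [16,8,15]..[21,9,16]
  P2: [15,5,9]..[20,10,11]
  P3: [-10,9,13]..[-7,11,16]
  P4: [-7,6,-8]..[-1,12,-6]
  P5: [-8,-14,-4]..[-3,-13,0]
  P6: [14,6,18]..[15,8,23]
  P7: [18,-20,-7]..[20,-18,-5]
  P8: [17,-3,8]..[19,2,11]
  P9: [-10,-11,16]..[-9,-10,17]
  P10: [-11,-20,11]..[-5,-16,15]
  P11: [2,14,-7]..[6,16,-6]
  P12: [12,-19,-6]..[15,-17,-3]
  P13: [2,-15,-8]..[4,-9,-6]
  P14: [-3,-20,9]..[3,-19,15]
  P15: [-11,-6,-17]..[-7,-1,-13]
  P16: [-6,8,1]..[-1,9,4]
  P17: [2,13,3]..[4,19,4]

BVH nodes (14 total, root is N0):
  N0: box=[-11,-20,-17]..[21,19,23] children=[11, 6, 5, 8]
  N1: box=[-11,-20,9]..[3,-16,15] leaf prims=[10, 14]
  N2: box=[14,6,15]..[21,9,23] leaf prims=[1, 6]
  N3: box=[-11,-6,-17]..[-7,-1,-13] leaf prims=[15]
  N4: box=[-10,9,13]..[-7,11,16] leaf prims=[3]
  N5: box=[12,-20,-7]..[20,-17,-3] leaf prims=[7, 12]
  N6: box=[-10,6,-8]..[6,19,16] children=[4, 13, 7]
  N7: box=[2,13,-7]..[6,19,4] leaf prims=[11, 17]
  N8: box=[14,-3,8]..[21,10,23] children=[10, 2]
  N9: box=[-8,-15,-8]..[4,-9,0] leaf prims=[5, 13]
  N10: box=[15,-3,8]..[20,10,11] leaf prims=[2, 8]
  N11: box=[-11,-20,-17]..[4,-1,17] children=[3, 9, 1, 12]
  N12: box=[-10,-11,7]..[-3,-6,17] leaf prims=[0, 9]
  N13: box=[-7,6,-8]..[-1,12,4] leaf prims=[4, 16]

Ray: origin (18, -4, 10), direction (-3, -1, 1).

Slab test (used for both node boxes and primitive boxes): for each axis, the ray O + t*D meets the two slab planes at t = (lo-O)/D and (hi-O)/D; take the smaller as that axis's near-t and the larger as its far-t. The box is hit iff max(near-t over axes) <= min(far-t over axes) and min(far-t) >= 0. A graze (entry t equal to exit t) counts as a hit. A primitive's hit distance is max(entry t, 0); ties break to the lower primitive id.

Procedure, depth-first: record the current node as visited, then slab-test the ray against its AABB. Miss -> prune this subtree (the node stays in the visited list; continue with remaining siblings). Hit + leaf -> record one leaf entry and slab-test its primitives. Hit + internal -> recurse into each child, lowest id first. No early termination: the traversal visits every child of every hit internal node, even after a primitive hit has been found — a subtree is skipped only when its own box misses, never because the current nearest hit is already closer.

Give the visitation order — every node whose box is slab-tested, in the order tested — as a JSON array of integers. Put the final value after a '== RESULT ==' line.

Trace the traversal:
N0 x:[-1,29/3] y:[-23,16] z:[-27,13] -> hit [-1,29/3], descend [5, 6, 8, 11]
  N5 x:[-2/3,2] y:[13,16] z:[-17,-13] -> miss, prune
  N6 x:[4,28/3] y:[-23,-10] z:[-18,6] -> miss, prune
  N8 x:[-1,4/3] y:[-14,-1] z:[-2,13] -> miss, prune
  N11 x:[14/3,29/3] y:[-3,16] z:[-27,7] -> hit [14/3,7], descend [1, 3, 9, 12]
    N1 x:[5,29/3] y:[12,16] z:[-1,5] -> miss, prune
    N3 x:[25/3,29/3] y:[-3,2] z:[-27,-23] -> miss, prune
    N9 x:[14/3,26/3] y:[5,11] z:[-18,-10] -> miss, prune
    N12 x:[7,28/3] y:[2,7] z:[-3,7] -> hit [7,7] leaf, test {P0(miss), P9(miss)}

Visited [0, 5, 6, 8, 11, 1, 3, 9, 12]. Tests: 9 box, 1 leaf. Nearest: miss.

== RESULT ==
[0, 5, 6, 8, 11, 1, 3, 9, 12]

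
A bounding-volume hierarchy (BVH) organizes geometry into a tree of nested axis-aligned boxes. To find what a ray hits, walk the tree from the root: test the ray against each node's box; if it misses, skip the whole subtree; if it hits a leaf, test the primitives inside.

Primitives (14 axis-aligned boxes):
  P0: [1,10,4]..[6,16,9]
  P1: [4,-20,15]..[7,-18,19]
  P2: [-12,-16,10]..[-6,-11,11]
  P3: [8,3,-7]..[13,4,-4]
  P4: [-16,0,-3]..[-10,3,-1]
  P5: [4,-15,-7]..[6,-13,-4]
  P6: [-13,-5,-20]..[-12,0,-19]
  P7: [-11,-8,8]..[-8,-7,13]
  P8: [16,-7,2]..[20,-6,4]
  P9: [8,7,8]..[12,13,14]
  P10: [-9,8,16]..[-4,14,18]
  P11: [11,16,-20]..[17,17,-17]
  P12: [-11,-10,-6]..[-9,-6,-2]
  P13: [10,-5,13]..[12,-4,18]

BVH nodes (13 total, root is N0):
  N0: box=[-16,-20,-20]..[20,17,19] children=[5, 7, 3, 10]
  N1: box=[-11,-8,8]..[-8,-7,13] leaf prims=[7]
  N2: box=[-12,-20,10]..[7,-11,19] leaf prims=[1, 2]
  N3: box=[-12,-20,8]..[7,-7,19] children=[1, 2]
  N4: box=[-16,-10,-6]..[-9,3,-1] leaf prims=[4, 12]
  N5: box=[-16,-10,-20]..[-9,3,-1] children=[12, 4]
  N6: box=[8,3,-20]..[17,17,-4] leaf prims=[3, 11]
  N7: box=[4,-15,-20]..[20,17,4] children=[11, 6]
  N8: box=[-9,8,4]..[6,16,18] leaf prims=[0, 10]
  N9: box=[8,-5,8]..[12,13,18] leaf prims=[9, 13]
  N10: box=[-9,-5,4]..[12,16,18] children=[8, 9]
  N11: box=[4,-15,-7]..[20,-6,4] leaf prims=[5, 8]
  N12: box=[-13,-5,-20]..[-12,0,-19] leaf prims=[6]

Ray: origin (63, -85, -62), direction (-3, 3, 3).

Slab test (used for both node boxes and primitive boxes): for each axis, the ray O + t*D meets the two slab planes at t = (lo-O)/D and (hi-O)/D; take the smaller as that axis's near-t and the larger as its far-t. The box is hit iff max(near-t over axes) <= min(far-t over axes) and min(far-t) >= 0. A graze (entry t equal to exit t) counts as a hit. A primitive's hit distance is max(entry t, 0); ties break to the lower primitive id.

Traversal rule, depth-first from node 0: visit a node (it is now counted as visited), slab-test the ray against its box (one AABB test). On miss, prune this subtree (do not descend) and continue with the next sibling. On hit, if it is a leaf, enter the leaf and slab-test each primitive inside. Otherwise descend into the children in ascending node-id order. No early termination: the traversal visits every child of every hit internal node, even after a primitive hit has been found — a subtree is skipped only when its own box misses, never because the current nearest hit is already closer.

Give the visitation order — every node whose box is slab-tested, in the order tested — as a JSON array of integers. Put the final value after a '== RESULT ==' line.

Trace the traversal:
N0 x:[43/3,79/3] y:[65/3,34] z:[14,27] -> hit [65/3,79/3], descend [3, 5, 7, 10]
  N3 x:[56/3,25] y:[65/3,26] z:[70/3,27] -> hit [70/3,25], descend [1, 2]
    N1 x:[71/3,74/3] y:[77/3,26] z:[70/3,25] -> miss, prune
    N2 x:[56/3,25] y:[65/3,74/3] z:[24,27] -> hit [24,74/3] leaf, test {P1(miss), P2@t=24}
  N5 x:[24,79/3] y:[25,88/3] z:[14,61/3] -> miss, prune
  N7 x:[43/3,59/3] y:[70/3,34] z:[14,22] -> miss, prune
  N10 x:[17,24] y:[80/3,101/3] z:[22,80/3] -> miss, prune

order=[0, 3, 1, 2, 5, 7, 10]  |boxes|=7  |leaves|=1  hit=P2

== RESULT ==
[0, 3, 1, 2, 5, 7, 10]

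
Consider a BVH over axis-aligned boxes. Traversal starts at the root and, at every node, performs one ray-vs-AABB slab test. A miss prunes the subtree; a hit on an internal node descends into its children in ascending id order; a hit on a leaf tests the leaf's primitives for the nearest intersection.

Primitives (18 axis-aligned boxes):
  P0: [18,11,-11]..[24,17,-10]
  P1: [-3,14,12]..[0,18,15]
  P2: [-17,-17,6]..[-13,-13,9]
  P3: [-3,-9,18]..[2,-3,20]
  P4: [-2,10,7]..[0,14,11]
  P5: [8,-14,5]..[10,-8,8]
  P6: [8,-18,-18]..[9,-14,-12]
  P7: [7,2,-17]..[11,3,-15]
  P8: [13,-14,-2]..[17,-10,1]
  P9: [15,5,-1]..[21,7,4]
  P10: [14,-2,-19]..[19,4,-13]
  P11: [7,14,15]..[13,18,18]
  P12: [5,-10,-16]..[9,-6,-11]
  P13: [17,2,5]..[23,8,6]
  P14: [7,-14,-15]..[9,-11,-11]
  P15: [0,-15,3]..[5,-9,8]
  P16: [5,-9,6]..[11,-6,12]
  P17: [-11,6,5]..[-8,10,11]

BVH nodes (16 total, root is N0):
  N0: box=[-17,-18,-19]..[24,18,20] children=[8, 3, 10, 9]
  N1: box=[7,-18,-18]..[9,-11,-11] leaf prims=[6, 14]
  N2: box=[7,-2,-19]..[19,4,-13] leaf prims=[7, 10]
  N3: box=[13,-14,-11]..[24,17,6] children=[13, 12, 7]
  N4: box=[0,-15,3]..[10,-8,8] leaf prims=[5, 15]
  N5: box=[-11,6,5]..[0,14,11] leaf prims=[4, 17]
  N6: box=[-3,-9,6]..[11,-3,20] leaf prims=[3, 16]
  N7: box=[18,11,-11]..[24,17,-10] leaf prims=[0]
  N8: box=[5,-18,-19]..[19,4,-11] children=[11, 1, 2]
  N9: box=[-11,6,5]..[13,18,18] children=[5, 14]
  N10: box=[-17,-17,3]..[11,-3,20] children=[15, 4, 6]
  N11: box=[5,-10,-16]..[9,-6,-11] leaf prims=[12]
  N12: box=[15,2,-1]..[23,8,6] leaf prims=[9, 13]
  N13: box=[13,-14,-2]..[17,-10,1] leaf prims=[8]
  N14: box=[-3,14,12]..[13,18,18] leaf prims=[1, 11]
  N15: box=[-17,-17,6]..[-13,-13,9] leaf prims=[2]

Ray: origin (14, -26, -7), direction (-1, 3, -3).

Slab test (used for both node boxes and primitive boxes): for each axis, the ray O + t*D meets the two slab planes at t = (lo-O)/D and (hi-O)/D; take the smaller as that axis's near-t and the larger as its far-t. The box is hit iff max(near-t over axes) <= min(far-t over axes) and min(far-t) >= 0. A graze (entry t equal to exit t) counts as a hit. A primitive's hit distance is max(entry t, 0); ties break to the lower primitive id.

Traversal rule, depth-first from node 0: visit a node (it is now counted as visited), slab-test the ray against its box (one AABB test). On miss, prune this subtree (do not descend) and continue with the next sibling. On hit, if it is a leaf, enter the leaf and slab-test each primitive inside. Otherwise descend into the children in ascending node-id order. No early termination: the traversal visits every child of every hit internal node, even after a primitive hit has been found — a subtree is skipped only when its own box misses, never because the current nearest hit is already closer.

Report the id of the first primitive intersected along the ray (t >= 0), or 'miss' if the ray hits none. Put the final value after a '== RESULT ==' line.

Traverse from the root:
N0 x:[-10,31] y:[8/3,44/3] z:[-9,4] -> hit [8/3,4], descend [3, 8, 9, 10]
  N3 x:[-10,1] y:[4,43/3] z:[-13/3,4/3] -> miss, prune
  N8 x:[-5,9] y:[8/3,10] z:[4/3,4] -> hit [8/3,4], descend [1, 2, 11]
    N1 x:[5,7] y:[8/3,5] z:[4/3,11/3] -> miss, prune
    N2 x:[-5,7] y:[8,10] z:[2,4] -> miss, prune
    N11 x:[5,9] y:[16/3,20/3] z:[4/3,3] -> miss, prune
  N9 x:[1,25] y:[32/3,44/3] z:[-25/3,-4] -> miss, prune
  N10 x:[3,31] y:[3,23/3] z:[-9,-10/3] -> miss, prune

Summary -> nodes [0, 3, 8, 1, 2, 11, 9, 10]; box-tests=8; leaf-entries=0; first=miss

== RESULT ==
miss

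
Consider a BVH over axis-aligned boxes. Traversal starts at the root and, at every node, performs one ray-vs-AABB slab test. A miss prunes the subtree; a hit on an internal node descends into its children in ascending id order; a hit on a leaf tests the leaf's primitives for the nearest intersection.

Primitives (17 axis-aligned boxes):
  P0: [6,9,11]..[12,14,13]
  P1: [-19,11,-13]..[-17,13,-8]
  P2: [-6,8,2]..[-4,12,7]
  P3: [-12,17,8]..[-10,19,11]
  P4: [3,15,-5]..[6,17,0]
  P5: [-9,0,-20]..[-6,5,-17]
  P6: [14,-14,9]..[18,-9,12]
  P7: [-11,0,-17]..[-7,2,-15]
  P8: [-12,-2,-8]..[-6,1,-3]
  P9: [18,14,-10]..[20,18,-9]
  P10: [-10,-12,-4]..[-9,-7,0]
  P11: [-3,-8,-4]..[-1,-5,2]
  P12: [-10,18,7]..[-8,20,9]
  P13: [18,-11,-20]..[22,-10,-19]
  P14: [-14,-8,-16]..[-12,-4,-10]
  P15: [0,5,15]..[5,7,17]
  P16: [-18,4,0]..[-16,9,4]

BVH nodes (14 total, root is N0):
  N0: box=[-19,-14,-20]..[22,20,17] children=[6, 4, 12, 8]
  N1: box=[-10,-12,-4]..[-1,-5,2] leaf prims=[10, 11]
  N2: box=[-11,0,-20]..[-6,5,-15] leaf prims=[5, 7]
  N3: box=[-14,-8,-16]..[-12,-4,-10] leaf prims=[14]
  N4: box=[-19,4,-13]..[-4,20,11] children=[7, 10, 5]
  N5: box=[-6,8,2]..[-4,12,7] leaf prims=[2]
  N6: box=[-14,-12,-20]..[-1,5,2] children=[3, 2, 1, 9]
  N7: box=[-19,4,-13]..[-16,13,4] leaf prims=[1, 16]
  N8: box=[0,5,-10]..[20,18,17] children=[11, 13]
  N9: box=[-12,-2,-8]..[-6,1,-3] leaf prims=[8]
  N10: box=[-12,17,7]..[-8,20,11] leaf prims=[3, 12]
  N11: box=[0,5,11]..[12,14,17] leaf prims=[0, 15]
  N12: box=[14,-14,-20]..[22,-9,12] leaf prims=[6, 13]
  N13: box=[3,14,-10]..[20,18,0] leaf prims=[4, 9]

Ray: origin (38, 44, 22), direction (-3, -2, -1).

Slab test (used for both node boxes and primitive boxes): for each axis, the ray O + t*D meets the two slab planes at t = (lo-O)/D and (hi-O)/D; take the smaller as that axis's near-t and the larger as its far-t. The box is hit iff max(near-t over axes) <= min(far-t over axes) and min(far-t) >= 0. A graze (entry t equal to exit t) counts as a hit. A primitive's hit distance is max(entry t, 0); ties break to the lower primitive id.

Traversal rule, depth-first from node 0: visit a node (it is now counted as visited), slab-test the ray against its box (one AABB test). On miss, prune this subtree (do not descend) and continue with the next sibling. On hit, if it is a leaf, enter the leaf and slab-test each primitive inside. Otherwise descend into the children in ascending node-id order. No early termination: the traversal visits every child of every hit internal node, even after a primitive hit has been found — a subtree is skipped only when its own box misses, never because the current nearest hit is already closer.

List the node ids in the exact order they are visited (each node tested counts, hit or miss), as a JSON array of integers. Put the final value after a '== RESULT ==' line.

Walk:
N0 x:[16/3,19] y:[12,29] z:[5,42] -> hit [12,19], descend [4, 6, 8, 12]
  N4 x:[14,19] y:[12,20] z:[11,35] -> hit [14,19], descend [5, 7, 10]
    N5 x:[14,44/3] y:[16,18] z:[15,20] -> miss, prune
    N7 x:[18,19] y:[31/2,20] z:[18,35] -> hit [18,19] leaf, test {P1(miss), P16@t=18}
    N10 x:[46/3,50/3] y:[12,27/2] z:[11,15] -> miss, prune
  N6 x:[13,52/3] y:[39/2,28] z:[20,42] -> miss, prune
  N8 x:[6,38/3] y:[13,39/2] z:[5,32] -> miss, prune
  N12 x:[16/3,8] y:[53/2,29] z:[10,42] -> miss, prune

8 AABB tests over nodes [0, 4, 5, 7, 10, 6, 8, 12]; 1 leaf entered; closest P16.

== RESULT ==
[0, 4, 5, 7, 10, 6, 8, 12]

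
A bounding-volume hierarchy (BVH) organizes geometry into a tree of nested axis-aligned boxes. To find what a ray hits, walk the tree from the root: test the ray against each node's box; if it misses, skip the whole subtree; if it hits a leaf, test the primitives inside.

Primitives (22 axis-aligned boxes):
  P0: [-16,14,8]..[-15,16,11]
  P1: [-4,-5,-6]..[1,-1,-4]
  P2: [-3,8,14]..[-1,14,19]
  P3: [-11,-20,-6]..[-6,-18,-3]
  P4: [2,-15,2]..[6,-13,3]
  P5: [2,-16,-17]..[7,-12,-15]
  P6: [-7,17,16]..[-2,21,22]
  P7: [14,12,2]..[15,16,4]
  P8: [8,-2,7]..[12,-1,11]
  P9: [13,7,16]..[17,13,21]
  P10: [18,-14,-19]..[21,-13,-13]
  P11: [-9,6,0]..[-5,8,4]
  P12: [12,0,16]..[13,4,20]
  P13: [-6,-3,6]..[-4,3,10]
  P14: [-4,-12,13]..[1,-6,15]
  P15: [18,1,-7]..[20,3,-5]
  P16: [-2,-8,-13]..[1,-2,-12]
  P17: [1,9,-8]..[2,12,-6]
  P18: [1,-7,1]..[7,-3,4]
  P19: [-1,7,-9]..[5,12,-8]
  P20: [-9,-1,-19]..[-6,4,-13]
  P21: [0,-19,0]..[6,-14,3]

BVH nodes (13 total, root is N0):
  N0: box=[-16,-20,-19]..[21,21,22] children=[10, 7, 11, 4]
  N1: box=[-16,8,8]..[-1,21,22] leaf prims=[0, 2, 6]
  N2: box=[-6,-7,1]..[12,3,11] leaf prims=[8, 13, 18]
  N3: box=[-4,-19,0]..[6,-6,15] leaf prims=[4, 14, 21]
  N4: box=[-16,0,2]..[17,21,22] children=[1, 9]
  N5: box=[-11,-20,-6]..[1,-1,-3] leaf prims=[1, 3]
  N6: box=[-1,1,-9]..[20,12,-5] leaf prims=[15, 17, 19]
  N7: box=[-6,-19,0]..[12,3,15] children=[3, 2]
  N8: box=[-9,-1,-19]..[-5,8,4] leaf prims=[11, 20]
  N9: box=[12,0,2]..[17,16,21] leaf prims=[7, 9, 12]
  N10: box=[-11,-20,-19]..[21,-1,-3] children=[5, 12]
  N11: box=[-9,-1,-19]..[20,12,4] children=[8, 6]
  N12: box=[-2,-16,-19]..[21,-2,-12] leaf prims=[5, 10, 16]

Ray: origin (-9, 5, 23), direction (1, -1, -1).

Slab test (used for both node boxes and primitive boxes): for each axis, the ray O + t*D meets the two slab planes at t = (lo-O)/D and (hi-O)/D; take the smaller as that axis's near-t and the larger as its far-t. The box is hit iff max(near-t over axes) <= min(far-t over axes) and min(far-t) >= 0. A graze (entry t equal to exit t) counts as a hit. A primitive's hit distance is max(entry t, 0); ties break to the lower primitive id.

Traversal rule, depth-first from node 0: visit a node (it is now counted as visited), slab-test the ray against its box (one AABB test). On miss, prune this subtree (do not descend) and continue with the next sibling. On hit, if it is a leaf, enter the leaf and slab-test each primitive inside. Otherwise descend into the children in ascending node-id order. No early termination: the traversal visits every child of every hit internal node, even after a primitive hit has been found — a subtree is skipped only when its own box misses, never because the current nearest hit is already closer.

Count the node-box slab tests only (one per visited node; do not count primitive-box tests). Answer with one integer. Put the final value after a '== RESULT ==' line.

Walk:
N0 x:[-7,30] y:[-16,25] z:[1,42] -> hit [1,25], descend [4, 7, 10, 11]
  N4 x:[-7,26] y:[-16,5] z:[1,21] -> hit [1,5], descend [1, 9]
    N1 x:[-7,8] y:[-16,-3] z:[1,15] -> miss, prune
    N9 x:[21,26] y:[-11,5] z:[2,21] -> miss, prune
  N7 x:[3,21] y:[2,24] z:[8,23] -> hit [8,21], descend [2, 3]
    N2 x:[3,21] y:[2,12] z:[12,22] -> hit [12,12] leaf, test {P8(miss), P13(miss), P18(miss)}
    N3 x:[5,15] y:[11,24] z:[8,23] -> hit [11,15] leaf, test {P4(miss), P14(miss), P21(miss)}
  N10 x:[-2,30] y:[6,25] z:[26,42] -> miss, prune
  N11 x:[0,29] y:[-7,6] z:[19,42] -> miss, prune

Visited [0, 4, 1, 9, 7, 2, 3, 10, 11]. Tests: 9 box, 2 leaf. Nearest: miss.

== RESULT ==
9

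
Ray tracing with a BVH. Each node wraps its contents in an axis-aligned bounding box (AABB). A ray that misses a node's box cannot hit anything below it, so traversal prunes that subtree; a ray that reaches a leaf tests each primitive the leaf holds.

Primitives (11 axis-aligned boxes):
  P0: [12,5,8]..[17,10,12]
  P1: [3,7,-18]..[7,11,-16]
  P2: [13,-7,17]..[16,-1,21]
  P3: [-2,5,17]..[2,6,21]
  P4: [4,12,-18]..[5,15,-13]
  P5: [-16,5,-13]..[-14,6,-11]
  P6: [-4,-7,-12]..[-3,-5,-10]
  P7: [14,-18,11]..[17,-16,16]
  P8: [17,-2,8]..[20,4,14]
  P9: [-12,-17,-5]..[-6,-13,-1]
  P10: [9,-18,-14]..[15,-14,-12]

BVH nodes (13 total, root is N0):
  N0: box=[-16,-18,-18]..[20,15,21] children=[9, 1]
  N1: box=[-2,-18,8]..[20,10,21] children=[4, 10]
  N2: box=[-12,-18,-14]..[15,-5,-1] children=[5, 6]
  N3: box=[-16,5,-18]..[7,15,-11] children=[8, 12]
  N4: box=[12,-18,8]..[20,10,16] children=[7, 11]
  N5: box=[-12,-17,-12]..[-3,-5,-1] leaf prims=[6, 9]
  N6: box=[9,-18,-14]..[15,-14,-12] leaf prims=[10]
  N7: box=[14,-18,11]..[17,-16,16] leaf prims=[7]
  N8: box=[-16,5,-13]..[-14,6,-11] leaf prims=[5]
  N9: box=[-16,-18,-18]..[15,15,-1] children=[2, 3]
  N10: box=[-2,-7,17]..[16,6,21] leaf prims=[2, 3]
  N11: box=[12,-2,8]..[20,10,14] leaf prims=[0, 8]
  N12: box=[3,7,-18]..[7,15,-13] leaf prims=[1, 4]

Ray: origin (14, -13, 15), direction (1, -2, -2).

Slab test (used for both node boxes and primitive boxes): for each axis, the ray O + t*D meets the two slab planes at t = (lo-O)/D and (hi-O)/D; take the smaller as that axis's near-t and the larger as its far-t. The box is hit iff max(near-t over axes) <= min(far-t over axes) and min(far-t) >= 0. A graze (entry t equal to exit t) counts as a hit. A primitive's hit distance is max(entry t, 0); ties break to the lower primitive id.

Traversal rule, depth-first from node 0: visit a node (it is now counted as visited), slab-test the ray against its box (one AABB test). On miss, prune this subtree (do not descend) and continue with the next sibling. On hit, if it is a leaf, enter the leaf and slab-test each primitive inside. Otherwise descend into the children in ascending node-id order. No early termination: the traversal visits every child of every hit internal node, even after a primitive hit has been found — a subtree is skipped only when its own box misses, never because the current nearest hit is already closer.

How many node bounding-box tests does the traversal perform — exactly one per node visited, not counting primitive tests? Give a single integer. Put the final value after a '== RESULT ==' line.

Traverse from the root:
N0 x:[-30,6] y:[-14,5/2] z:[-3,33/2] -> hit [-3,5/2], descend [1, 9]
  N1 x:[-16,6] y:[-23/2,5/2] z:[-3,7/2] -> hit [-3,5/2], descend [4, 10]
    N4 x:[-2,6] y:[-23/2,5/2] z:[-1/2,7/2] -> hit [-1/2,5/2], descend [7, 11]
      N7 x:[0,3] y:[3/2,5/2] z:[-1/2,2] -> hit [3/2,2] leaf, test {P7@t=3/2}
      N11 x:[-2,6] y:[-23/2,-11/2] z:[1/2,7/2] -> miss, prune
    N10 x:[-16,2] y:[-19/2,-3] z:[-3,-1] -> miss, prune
  N9 x:[-30,1] y:[-14,5/2] z:[8,33/2] -> miss, prune

Summary -> nodes [0, 1, 4, 7, 11, 10, 9]; box-tests=7; leaf-entries=1; first=P7

== RESULT ==
7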